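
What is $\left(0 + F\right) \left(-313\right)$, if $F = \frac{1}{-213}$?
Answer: $\frac{313}{213} \approx 1.4695$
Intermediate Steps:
$F = - \frac{1}{213} \approx -0.0046948$
$\left(0 + F\right) \left(-313\right) = \left(0 - \frac{1}{213}\right) \left(-313\right) = \left(- \frac{1}{213}\right) \left(-313\right) = \frac{313}{213}$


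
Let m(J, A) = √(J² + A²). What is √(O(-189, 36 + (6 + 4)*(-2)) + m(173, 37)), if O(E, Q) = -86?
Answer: √(-86 + √31298) ≈ 9.5348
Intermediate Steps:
m(J, A) = √(A² + J²)
√(O(-189, 36 + (6 + 4)*(-2)) + m(173, 37)) = √(-86 + √(37² + 173²)) = √(-86 + √(1369 + 29929)) = √(-86 + √31298)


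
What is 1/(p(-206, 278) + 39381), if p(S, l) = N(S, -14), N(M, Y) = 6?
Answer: 1/39387 ≈ 2.5389e-5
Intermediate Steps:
p(S, l) = 6
1/(p(-206, 278) + 39381) = 1/(6 + 39381) = 1/39387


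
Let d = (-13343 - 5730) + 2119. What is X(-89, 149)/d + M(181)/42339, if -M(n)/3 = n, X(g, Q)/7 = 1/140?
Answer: -61387593/4785436040 ≈ -0.012828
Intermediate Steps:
X(g, Q) = 1/20 (X(g, Q) = 7/140 = 7*(1/140) = 1/20)
M(n) = -3*n
d = -16954 (d = -19073 + 2119 = -16954)
X(-89, 149)/d + M(181)/42339 = (1/20)/(-16954) - 3*181/42339 = (1/20)*(-1/16954) - 543*1/42339 = -1/339080 - 181/14113 = -61387593/4785436040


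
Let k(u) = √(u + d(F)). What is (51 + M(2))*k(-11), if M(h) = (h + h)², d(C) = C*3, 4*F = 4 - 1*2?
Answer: 67*I*√38/2 ≈ 206.51*I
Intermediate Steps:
F = ½ (F = (4 - 1*2)/4 = (4 - 2)/4 = (¼)*2 = ½ ≈ 0.50000)
d(C) = 3*C
M(h) = 4*h² (M(h) = (2*h)² = 4*h²)
k(u) = √(3/2 + u) (k(u) = √(u + 3*(½)) = √(u + 3/2) = √(3/2 + u))
(51 + M(2))*k(-11) = (51 + 4*2²)*(√(6 + 4*(-11))/2) = (51 + 4*4)*(√(6 - 44)/2) = (51 + 16)*(√(-38)/2) = 67*((I*√38)/2) = 67*(I*√38/2) = 67*I*√38/2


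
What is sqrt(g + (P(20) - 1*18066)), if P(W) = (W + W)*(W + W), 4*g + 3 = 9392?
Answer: 15*I*sqrt(251)/2 ≈ 118.82*I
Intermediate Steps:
g = 9389/4 (g = -3/4 + (1/4)*9392 = -3/4 + 2348 = 9389/4 ≈ 2347.3)
P(W) = 4*W**2 (P(W) = (2*W)*(2*W) = 4*W**2)
sqrt(g + (P(20) - 1*18066)) = sqrt(9389/4 + (4*20**2 - 1*18066)) = sqrt(9389/4 + (4*400 - 18066)) = sqrt(9389/4 + (1600 - 18066)) = sqrt(9389/4 - 16466) = sqrt(-56475/4) = 15*I*sqrt(251)/2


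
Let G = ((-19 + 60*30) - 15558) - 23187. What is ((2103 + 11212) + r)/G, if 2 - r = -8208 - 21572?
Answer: -43097/36964 ≈ -1.1659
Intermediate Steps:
r = 29782 (r = 2 - (-8208 - 21572) = 2 - 1*(-29780) = 2 + 29780 = 29782)
G = -36964 (G = ((-19 + 1800) - 15558) - 23187 = (1781 - 15558) - 23187 = -13777 - 23187 = -36964)
((2103 + 11212) + r)/G = ((2103 + 11212) + 29782)/(-36964) = (13315 + 29782)*(-1/36964) = 43097*(-1/36964) = -43097/36964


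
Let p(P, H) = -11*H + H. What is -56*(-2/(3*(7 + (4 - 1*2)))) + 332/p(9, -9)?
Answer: 1058/135 ≈ 7.8370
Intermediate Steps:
p(P, H) = -10*H
-56*(-2/(3*(7 + (4 - 1*2)))) + 332/p(9, -9) = -56*(-2/(3*(7 + (4 - 1*2)))) + 332/((-10*(-9))) = -56*(-2/(3*(7 + (4 - 2)))) + 332/90 = -56*(-2/(3*(7 + 2))) + 332*(1/90) = -56/((-3/2*9)) + 166/45 = -56/(-27/2) + 166/45 = -56*(-2/27) + 166/45 = 112/27 + 166/45 = 1058/135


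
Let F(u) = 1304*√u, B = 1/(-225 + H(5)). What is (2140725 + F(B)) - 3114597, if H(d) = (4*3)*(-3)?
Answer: -973872 + 1304*I*√29/87 ≈ -9.7387e+5 + 80.716*I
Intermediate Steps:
H(d) = -36 (H(d) = 12*(-3) = -36)
B = -1/261 (B = 1/(-225 - 36) = 1/(-261) = -1/261 ≈ -0.0038314)
(2140725 + F(B)) - 3114597 = (2140725 + 1304*√(-1/261)) - 3114597 = (2140725 + 1304*(I*√29/87)) - 3114597 = (2140725 + 1304*I*√29/87) - 3114597 = -973872 + 1304*I*√29/87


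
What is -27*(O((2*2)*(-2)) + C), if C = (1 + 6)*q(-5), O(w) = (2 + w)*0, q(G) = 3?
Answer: -567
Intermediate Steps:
O(w) = 0
C = 21 (C = (1 + 6)*3 = 7*3 = 21)
-27*(O((2*2)*(-2)) + C) = -27*(0 + 21) = -27*21 = -567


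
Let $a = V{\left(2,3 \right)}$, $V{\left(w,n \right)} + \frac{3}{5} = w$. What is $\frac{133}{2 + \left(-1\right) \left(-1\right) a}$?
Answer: $\frac{665}{17} \approx 39.118$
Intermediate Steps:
$V{\left(w,n \right)} = - \frac{3}{5} + w$
$a = \frac{7}{5}$ ($a = - \frac{3}{5} + 2 = \frac{7}{5} \approx 1.4$)
$\frac{133}{2 + \left(-1\right) \left(-1\right) a} = \frac{133}{2 + \left(-1\right) \left(-1\right) \frac{7}{5}} = \frac{133}{2 + 1 \cdot \frac{7}{5}} = \frac{133}{2 + \frac{7}{5}} = \frac{133}{\frac{17}{5}} = 133 \cdot \frac{5}{17} = \frac{665}{17}$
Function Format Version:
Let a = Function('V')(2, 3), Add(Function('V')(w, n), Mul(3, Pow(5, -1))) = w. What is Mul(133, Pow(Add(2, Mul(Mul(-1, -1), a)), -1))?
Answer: Rational(665, 17) ≈ 39.118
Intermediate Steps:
Function('V')(w, n) = Add(Rational(-3, 5), w)
a = Rational(7, 5) (a = Add(Rational(-3, 5), 2) = Rational(7, 5) ≈ 1.4000)
Mul(133, Pow(Add(2, Mul(Mul(-1, -1), a)), -1)) = Mul(133, Pow(Add(2, Mul(Mul(-1, -1), Rational(7, 5))), -1)) = Mul(133, Pow(Add(2, Mul(1, Rational(7, 5))), -1)) = Mul(133, Pow(Add(2, Rational(7, 5)), -1)) = Mul(133, Pow(Rational(17, 5), -1)) = Mul(133, Rational(5, 17)) = Rational(665, 17)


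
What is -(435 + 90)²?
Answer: -275625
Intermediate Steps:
-(435 + 90)² = -1*525² = -1*275625 = -275625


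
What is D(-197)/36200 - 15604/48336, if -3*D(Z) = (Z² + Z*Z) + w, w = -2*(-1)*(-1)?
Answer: -56731681/54680100 ≈ -1.0375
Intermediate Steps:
w = -2 (w = 2*(-1) = -2)
D(Z) = ⅔ - 2*Z²/3 (D(Z) = -((Z² + Z*Z) - 2)/3 = -((Z² + Z²) - 2)/3 = -(2*Z² - 2)/3 = -(-2 + 2*Z²)/3 = ⅔ - 2*Z²/3)
D(-197)/36200 - 15604/48336 = (⅔ - ⅔*(-197)²)/36200 - 15604/48336 = (⅔ - ⅔*38809)*(1/36200) - 15604*1/48336 = (⅔ - 77618/3)*(1/36200) - 3901/12084 = -25872*1/36200 - 3901/12084 = -3234/4525 - 3901/12084 = -56731681/54680100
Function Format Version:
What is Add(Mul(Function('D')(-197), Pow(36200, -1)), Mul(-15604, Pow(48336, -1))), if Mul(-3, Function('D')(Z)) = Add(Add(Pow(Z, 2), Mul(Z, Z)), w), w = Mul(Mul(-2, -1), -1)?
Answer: Rational(-56731681, 54680100) ≈ -1.0375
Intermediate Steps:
w = -2 (w = Mul(2, -1) = -2)
Function('D')(Z) = Add(Rational(2, 3), Mul(Rational(-2, 3), Pow(Z, 2))) (Function('D')(Z) = Mul(Rational(-1, 3), Add(Add(Pow(Z, 2), Mul(Z, Z)), -2)) = Mul(Rational(-1, 3), Add(Add(Pow(Z, 2), Pow(Z, 2)), -2)) = Mul(Rational(-1, 3), Add(Mul(2, Pow(Z, 2)), -2)) = Mul(Rational(-1, 3), Add(-2, Mul(2, Pow(Z, 2)))) = Add(Rational(2, 3), Mul(Rational(-2, 3), Pow(Z, 2))))
Add(Mul(Function('D')(-197), Pow(36200, -1)), Mul(-15604, Pow(48336, -1))) = Add(Mul(Add(Rational(2, 3), Mul(Rational(-2, 3), Pow(-197, 2))), Pow(36200, -1)), Mul(-15604, Pow(48336, -1))) = Add(Mul(Add(Rational(2, 3), Mul(Rational(-2, 3), 38809)), Rational(1, 36200)), Mul(-15604, Rational(1, 48336))) = Add(Mul(Add(Rational(2, 3), Rational(-77618, 3)), Rational(1, 36200)), Rational(-3901, 12084)) = Add(Mul(-25872, Rational(1, 36200)), Rational(-3901, 12084)) = Add(Rational(-3234, 4525), Rational(-3901, 12084)) = Rational(-56731681, 54680100)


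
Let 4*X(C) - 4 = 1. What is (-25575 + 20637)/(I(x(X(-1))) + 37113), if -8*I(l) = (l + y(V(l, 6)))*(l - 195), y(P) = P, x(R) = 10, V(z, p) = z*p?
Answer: -19752/154927 ≈ -0.12749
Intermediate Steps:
X(C) = 5/4 (X(C) = 1 + (1/4)*1 = 1 + 1/4 = 5/4)
V(z, p) = p*z
I(l) = -7*l*(-195 + l)/8 (I(l) = -(l + 6*l)*(l - 195)/8 = -7*l*(-195 + l)/8)
(-25575 + 20637)/(I(x(X(-1))) + 37113) = (-25575 + 20637)/((7/8)*10*(195 - 1*10) + 37113) = -4938/((7/8)*10*(195 - 10) + 37113) = -4938/((7/8)*10*185 + 37113) = -4938/(6475/4 + 37113) = -4938/154927/4 = -4938*4/154927 = -19752/154927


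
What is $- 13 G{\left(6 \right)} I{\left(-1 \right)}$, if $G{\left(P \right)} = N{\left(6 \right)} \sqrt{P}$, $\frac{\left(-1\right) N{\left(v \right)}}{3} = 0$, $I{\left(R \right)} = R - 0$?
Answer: $0$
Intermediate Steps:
$I{\left(R \right)} = R$ ($I{\left(R \right)} = R + 0 = R$)
$N{\left(v \right)} = 0$ ($N{\left(v \right)} = \left(-3\right) 0 = 0$)
$G{\left(P \right)} = 0$ ($G{\left(P \right)} = 0 \sqrt{P} = 0$)
$- 13 G{\left(6 \right)} I{\left(-1 \right)} = \left(-13\right) 0 \left(-1\right) = 0 \left(-1\right) = 0$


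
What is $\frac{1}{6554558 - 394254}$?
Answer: $\frac{1}{6160304} \approx 1.6233 \cdot 10^{-7}$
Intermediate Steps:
$\frac{1}{6554558 - 394254} = \frac{1}{6160304}$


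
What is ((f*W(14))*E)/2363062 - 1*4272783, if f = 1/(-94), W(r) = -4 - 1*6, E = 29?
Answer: -474552003652517/111063914 ≈ -4.2728e+6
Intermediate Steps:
W(r) = -10 (W(r) = -4 - 6 = -10)
f = -1/94 ≈ -0.010638
((f*W(14))*E)/2363062 - 1*4272783 = (-1/94*(-10)*29)/2363062 - 1*4272783 = ((5/47)*29)*(1/2363062) - 4272783 = (145/47)*(1/2363062) - 4272783 = 145/111063914 - 4272783 = -474552003652517/111063914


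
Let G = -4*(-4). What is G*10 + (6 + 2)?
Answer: 168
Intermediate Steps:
G = 16
G*10 + (6 + 2) = 16*10 + (6 + 2) = 160 + 8 = 168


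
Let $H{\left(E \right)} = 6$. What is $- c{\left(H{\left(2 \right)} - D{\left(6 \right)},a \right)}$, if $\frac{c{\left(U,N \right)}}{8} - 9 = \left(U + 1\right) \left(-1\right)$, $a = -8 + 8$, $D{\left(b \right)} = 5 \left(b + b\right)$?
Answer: $-496$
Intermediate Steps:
$D{\left(b \right)} = 10 b$ ($D{\left(b \right)} = 5 \cdot 2 b = 10 b$)
$a = 0$
$c{\left(U,N \right)} = 64 - 8 U$ ($c{\left(U,N \right)} = 72 + 8 \left(U + 1\right) \left(-1\right) = 72 + 8 \left(1 + U\right) \left(-1\right) = 72 + 8 \left(-1 - U\right) = 72 - \left(8 + 8 U\right) = 64 - 8 U$)
$- c{\left(H{\left(2 \right)} - D{\left(6 \right)},a \right)} = - (64 - 8 \left(6 - 10 \cdot 6\right)) = - (64 - 8 \left(6 - 60\right)) = - (64 - -432) = - (64 + 432) = \left(-1\right) 496 = -496$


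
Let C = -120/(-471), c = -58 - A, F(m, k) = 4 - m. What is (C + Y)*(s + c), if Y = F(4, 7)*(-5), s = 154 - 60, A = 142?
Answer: -4240/157 ≈ -27.006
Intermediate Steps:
s = 94
c = -200 (c = -58 - 1*142 = -58 - 142 = -200)
C = 40/157 (C = -120*(-1/471) = 40/157 ≈ 0.25478)
Y = 0 (Y = (4 - 1*4)*(-5) = (4 - 4)*(-5) = 0*(-5) = 0)
(C + Y)*(s + c) = (40/157 + 0)*(94 - 200) = (40/157)*(-106) = -4240/157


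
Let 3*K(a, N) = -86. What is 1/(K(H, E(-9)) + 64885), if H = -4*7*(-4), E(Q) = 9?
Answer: 3/194569 ≈ 1.5419e-5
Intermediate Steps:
H = 112 (H = -28*(-4) = 112)
K(a, N) = -86/3 (K(a, N) = (1/3)*(-86) = -86/3)
1/(K(H, E(-9)) + 64885) = 1/(-86/3 + 64885) = 1/(194569/3) = 3/194569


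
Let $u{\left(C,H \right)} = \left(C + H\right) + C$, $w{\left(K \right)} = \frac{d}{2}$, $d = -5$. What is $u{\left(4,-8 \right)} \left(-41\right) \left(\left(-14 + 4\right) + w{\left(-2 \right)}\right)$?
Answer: $0$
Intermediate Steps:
$w{\left(K \right)} = - \frac{5}{2}$
$u{\left(C,H \right)} = H + 2 C$
$u{\left(4,-8 \right)} \left(-41\right) \left(\left(-14 + 4\right) + w{\left(-2 \right)}\right) = \left(-8 + 2 \cdot 4\right) \left(-41\right) \left(\left(-14 + 4\right) - \frac{5}{2}\right) = \left(-8 + 8\right) \left(-41\right) \left(-10 - \frac{5}{2}\right) = 0 \left(-41\right) \left(- \frac{25}{2}\right) = 0 \left(- \frac{25}{2}\right) = 0$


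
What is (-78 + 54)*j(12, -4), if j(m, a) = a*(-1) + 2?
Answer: -144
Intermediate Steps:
j(m, a) = 2 - a (j(m, a) = -a + 2 = 2 - a)
(-78 + 54)*j(12, -4) = (-78 + 54)*(2 - 1*(-4)) = -24*(2 + 4) = -24*6 = -144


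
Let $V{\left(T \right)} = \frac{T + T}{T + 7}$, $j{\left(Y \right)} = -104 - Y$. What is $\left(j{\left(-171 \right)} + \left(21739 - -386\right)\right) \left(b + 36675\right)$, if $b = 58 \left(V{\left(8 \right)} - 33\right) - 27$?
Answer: $\frac{11582848096}{15} \approx 7.7219 \cdot 10^{8}$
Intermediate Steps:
$V{\left(T \right)} = \frac{2 T}{7 + T}$
$b = - \frac{28187}{15}$ ($b = 58 \left(2 \cdot 8 \frac{1}{7 + 8} - 33\right) - 27 = 58 \left(2 \cdot 8 \cdot \frac{1}{15} - 33\right) - 27 = 58 \left(\frac{16}{15} - 33\right) - 27 = 58 \left(- \frac{479}{15}\right) - 27 = - \frac{27782}{15} - 27 = - \frac{28187}{15} \approx -1879.1$)
$\left(j{\left(-171 \right)} + \left(21739 - -386\right)\right) \left(b + 36675\right) = \left(\left(-104 - -171\right) + \left(21739 - -386\right)\right) \left(- \frac{28187}{15} + 36675\right) = \left(\left(-104 + 171\right) + \left(21739 + 386\right)\right) \frac{521938}{15} = \left(67 + 22125\right) \frac{521938}{15} = 22192 \cdot \frac{521938}{15} = \frac{11582848096}{15}$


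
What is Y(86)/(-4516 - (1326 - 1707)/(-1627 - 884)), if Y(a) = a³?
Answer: -532378872/3780019 ≈ -140.84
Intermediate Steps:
Y(86)/(-4516 - (1326 - 1707)/(-1627 - 884)) = 86³/(-4516 - (1326 - 1707)/(-1627 - 884)) = 636056/(-4516 - (-381)/(-2511)) = 636056/(-4516 - (-381)*(-1)/2511) = 636056/(-4516 - 1*127/837) = 636056/(-4516 - 127/837) = 636056/(-3780019/837) = 636056*(-837/3780019) = -532378872/3780019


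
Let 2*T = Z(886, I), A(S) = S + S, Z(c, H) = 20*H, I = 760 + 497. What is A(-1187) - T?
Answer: -14944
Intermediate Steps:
I = 1257
A(S) = 2*S
T = 12570 (T = (20*1257)/2 = (½)*25140 = 12570)
A(-1187) - T = 2*(-1187) - 1*12570 = -2374 - 12570 = -14944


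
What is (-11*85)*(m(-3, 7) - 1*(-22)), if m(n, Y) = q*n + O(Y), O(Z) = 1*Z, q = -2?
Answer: -32725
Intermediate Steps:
O(Z) = Z
m(n, Y) = Y - 2*n (m(n, Y) = -2*n + Y = Y - 2*n)
(-11*85)*(m(-3, 7) - 1*(-22)) = (-11*85)*((7 - 2*(-3)) - 1*(-22)) = -935*((7 + 6) + 22) = -935*(13 + 22) = -935*35 = -32725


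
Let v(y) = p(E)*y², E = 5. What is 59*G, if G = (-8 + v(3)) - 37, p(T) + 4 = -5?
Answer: -7434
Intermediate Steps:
p(T) = -9 (p(T) = -4 - 5 = -9)
v(y) = -9*y²
G = -126 (G = (-8 - 9*3²) - 37 = (-8 - 9*9) - 37 = (-8 - 81) - 37 = -89 - 37 = -126)
59*G = 59*(-126) = -7434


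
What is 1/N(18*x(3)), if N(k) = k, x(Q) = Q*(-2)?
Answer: -1/108 ≈ -0.0092593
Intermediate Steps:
x(Q) = -2*Q
1/N(18*x(3)) = 1/(18*(-2*3)) = 1/(18*(-6)) = 1/(-108) = -1/108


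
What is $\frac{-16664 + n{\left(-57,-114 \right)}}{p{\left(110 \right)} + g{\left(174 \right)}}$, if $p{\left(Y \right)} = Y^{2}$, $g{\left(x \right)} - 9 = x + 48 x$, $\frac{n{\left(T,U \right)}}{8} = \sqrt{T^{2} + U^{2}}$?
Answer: $- \frac{16664}{20635} + \frac{456 \sqrt{5}}{20635} \approx -0.75815$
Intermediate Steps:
$n{\left(T,U \right)} = 8 \sqrt{T^{2} + U^{2}}$
$g{\left(x \right)} = 9 + 49 x$ ($g{\left(x \right)} = 9 + \left(x + 48 x\right) = 9 + 49 x$)
$\frac{-16664 + n{\left(-57,-114 \right)}}{p{\left(110 \right)} + g{\left(174 \right)}} = \frac{-16664 + 8 \sqrt{\left(-57\right)^{2} + \left(-114\right)^{2}}}{110^{2} + \left(9 + 49 \cdot 174\right)} = \frac{-16664 + 8 \sqrt{3249 + 12996}}{12100 + \left(9 + 8526\right)} = \frac{-16664 + 8 \sqrt{16245}}{12100 + 8535} = \frac{-16664 + 8 \cdot 57 \sqrt{5}}{20635} = \left(-16664 + 456 \sqrt{5}\right) \frac{1}{20635} = - \frac{16664}{20635} + \frac{456 \sqrt{5}}{20635}$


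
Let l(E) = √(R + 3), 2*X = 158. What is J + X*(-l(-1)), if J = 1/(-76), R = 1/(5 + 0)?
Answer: -1/76 - 316*√5/5 ≈ -141.33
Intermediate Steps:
R = ⅕ (R = 1/5 = ⅕ ≈ 0.20000)
X = 79 (X = (½)*158 = 79)
l(E) = 4*√5/5 (l(E) = √(⅕ + 3) = √(16/5) = 4*√5/5)
J = -1/76 ≈ -0.013158
J + X*(-l(-1)) = -1/76 + 79*(-4*√5/5) = -1/76 - 316*√5/5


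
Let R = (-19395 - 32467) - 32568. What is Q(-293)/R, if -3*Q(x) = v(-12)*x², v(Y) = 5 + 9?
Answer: 600943/126645 ≈ 4.7451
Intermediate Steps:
v(Y) = 14
R = -84430 (R = -51862 - 32568 = -84430)
Q(x) = -14*x²/3
Q(-293)/R = -14/3*(-293)²/(-84430) = -14/3*85849*(-1/84430) = -1201886/3*(-1/84430) = 600943/126645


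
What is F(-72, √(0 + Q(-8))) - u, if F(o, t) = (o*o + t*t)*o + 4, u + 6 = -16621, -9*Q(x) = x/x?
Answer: -356609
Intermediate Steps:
Q(x) = -⅑ (Q(x) = -x/(9*x) = -⅑*1 = -⅑)
u = -16627 (u = -6 - 16621 = -16627)
F(o, t) = 4 + o*(o² + t²) (F(o, t) = (o² + t²)*o + 4 = o*(o² + t²) + 4 = 4 + o*(o² + t²))
F(-72, √(0 + Q(-8))) - u = (4 + (-72)³ - 72*(√(0 - ⅑))²) - 1*(-16627) = (4 - 373248 - 72*(√(-⅑))²) + 16627 = (4 - 373248 - 72*(I/3)²) + 16627 = (4 - 373248 - 72*(-⅑)) + 16627 = (4 - 373248 + 8) + 16627 = -373236 + 16627 = -356609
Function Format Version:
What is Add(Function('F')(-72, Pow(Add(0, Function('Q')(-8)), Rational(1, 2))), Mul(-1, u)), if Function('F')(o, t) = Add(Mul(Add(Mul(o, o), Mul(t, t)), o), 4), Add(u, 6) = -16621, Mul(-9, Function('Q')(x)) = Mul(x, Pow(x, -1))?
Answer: -356609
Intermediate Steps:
Function('Q')(x) = Rational(-1, 9) (Function('Q')(x) = Mul(Rational(-1, 9), Mul(x, Pow(x, -1))) = Mul(Rational(-1, 9), 1) = Rational(-1, 9))
u = -16627 (u = Add(-6, -16621) = -16627)
Function('F')(o, t) = Add(4, Mul(o, Add(Pow(o, 2), Pow(t, 2)))) (Function('F')(o, t) = Add(Mul(Add(Pow(o, 2), Pow(t, 2)), o), 4) = Add(Mul(o, Add(Pow(o, 2), Pow(t, 2))), 4) = Add(4, Mul(o, Add(Pow(o, 2), Pow(t, 2)))))
Add(Function('F')(-72, Pow(Add(0, Function('Q')(-8)), Rational(1, 2))), Mul(-1, u)) = Add(Add(4, Pow(-72, 3), Mul(-72, Pow(Pow(Add(0, Rational(-1, 9)), Rational(1, 2)), 2))), Mul(-1, -16627)) = Add(Add(4, -373248, Mul(-72, Pow(Pow(Rational(-1, 9), Rational(1, 2)), 2))), 16627) = Add(Add(4, -373248, Mul(-72, Pow(Mul(Rational(1, 3), I), 2))), 16627) = Add(Add(4, -373248, Mul(-72, Rational(-1, 9))), 16627) = Add(Add(4, -373248, 8), 16627) = Add(-373236, 16627) = -356609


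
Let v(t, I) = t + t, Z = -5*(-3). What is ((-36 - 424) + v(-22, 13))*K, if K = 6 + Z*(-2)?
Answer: 12096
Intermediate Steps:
Z = 15
v(t, I) = 2*t
K = -24 (K = 6 + 15*(-2) = 6 - 30 = -24)
((-36 - 424) + v(-22, 13))*K = ((-36 - 424) + 2*(-22))*(-24) = (-460 - 44)*(-24) = -504*(-24) = 12096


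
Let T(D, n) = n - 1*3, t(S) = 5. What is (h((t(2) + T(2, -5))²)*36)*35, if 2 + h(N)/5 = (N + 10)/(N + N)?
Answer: -5950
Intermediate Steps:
T(D, n) = -3 + n (T(D, n) = n - 3 = -3 + n)
h(N) = -10 + 5*(10 + N)/(2*N) (h(N) = -10 + 5*((N + 10)/(N + N)) = -10 + 5*((10 + N)/((2*N))) = -10 + 5*((10 + N)*(1/(2*N))) = -10 + 5*((10 + N)/(2*N)) = -10 + 5*(10 + N)/(2*N))
(h((t(2) + T(2, -5))²)*36)*35 = ((-15/2 + 25/((5 + (-3 - 5))²))*36)*35 = ((-15/2 + 25/((5 - 8)²))*36)*35 = ((-15/2 + 25/((-3)²))*36)*35 = ((-15/2 + 25/9)*36)*35 = -85/18*36*35 = -170*35 = -5950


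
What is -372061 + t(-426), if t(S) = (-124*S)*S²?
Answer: 9585916163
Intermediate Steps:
t(S) = -124*S³
-372061 + t(-426) = -372061 - 124*(-426)³ = -372061 - 124*(-77308776) = -372061 + 9586288224 = 9585916163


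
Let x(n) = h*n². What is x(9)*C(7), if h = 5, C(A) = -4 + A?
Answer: 1215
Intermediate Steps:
x(n) = 5*n²
x(9)*C(7) = (5*9²)*(-4 + 7) = (5*81)*3 = 405*3 = 1215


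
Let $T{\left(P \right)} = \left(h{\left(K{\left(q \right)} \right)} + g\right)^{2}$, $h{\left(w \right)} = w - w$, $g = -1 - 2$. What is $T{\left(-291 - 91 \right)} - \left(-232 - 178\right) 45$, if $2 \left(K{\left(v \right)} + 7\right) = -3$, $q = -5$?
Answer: $18459$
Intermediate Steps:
$g = -3$
$K{\left(v \right)} = - \frac{17}{2}$ ($K{\left(v \right)} = -7 + \frac{1}{2} \left(-3\right) = -7 - \frac{3}{2} = - \frac{17}{2}$)
$h{\left(w \right)} = 0$
$T{\left(P \right)} = 9$ ($T{\left(P \right)} = \left(0 - 3\right)^{2} = \left(-3\right)^{2} = 9$)
$T{\left(-291 - 91 \right)} - \left(-232 - 178\right) 45 = 9 - \left(-232 - 178\right) 45 = 9 - \left(-410\right) 45 = 9 - -18450 = 9 + 18450 = 18459$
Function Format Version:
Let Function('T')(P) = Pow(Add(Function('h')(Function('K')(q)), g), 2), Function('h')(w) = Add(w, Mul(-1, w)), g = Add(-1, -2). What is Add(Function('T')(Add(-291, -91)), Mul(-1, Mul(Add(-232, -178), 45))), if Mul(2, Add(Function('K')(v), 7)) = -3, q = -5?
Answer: 18459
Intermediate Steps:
g = -3
Function('K')(v) = Rational(-17, 2) (Function('K')(v) = Add(-7, Mul(Rational(1, 2), -3)) = Add(-7, Rational(-3, 2)) = Rational(-17, 2))
Function('h')(w) = 0
Function('T')(P) = 9 (Function('T')(P) = Pow(Add(0, -3), 2) = Pow(-3, 2) = 9)
Add(Function('T')(Add(-291, -91)), Mul(-1, Mul(Add(-232, -178), 45))) = Add(9, Mul(-1, Mul(Add(-232, -178), 45))) = Add(9, Mul(-1, Mul(-410, 45))) = Add(9, Mul(-1, -18450)) = Add(9, 18450) = 18459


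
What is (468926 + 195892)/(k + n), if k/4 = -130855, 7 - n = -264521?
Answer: -332409/129446 ≈ -2.5679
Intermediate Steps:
n = 264528 (n = 7 - 1*(-264521) = 7 + 264521 = 264528)
k = -523420 (k = 4*(-130855) = -523420)
(468926 + 195892)/(k + n) = (468926 + 195892)/(-523420 + 264528) = 664818/(-258892) = 664818*(-1/258892) = -332409/129446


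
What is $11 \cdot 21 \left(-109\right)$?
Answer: $-25179$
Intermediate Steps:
$11 \cdot 21 \left(-109\right) = 231 \left(-109\right) = -25179$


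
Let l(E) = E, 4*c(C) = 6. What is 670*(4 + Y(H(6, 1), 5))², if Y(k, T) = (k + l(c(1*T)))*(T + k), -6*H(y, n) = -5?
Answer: 33663815/162 ≈ 2.0780e+5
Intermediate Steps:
c(C) = 3/2 (c(C) = (¼)*6 = 3/2)
H(y, n) = ⅚ (H(y, n) = -⅙*(-5) = ⅚)
Y(k, T) = (3/2 + k)*(T + k) (Y(k, T) = (k + 3/2)*(T + k) = (3/2 + k)*(T + k))
670*(4 + Y(H(6, 1), 5))² = 670*(4 + ((⅚)² + (3/2)*5 + (3/2)*(⅚) + 5*(⅚)))² = 670*(4 + (25/36 + 15/2 + 5/4 + 25/6))² = 670*(4 + 245/18)² = 670*(317/18)² = 670*(100489/324) = 33663815/162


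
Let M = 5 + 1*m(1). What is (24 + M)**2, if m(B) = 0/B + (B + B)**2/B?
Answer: 1089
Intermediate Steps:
m(B) = 4*B (m(B) = 0 + (2*B)**2/B = 0 + (4*B**2)/B = 0 + 4*B = 4*B)
M = 9 (M = 5 + 1*(4*1) = 5 + 1*4 = 5 + 4 = 9)
(24 + M)**2 = (24 + 9)**2 = 33**2 = 1089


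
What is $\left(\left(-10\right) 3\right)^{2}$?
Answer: $900$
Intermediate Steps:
$\left(\left(-10\right) 3\right)^{2} = \left(-30\right)^{2} = 900$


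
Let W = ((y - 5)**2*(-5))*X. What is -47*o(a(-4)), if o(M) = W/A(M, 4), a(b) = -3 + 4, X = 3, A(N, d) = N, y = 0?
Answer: 17625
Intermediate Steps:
W = -375 (W = ((0 - 5)**2*(-5))*3 = ((-5)**2*(-5))*3 = (25*(-5))*3 = -125*3 = -375)
a(b) = 1
o(M) = -375/M
-47*o(a(-4)) = -(-17625)/1 = -(-17625) = -47*(-375) = 17625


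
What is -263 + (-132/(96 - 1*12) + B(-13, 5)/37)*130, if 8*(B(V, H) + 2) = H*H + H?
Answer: -238869/518 ≈ -461.14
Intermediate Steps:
B(V, H) = -2 + H/8 + H**2/8 (B(V, H) = -2 + (H*H + H)/8 = -2 + (H**2 + H)/8 = -2 + (H + H**2)/8 = -2 + (H/8 + H**2/8) = -2 + H/8 + H**2/8)
-263 + (-132/(96 - 1*12) + B(-13, 5)/37)*130 = -263 + (-132/(96 - 1*12) + (-2 + (1/8)*5 + (1/8)*5**2)/37)*130 = -263 + (-132/(96 - 12) + (-2 + 5/8 + (1/8)*25)*(1/37))*130 = -263 + (-132/84 + (-2 + 5/8 + 25/8)*(1/37))*130 = -263 + (-132*1/84 + (7/4)*(1/37))*130 = -263 + (-11/7 + 7/148)*130 = -263 - 1579/1036*130 = -263 - 102635/518 = -238869/518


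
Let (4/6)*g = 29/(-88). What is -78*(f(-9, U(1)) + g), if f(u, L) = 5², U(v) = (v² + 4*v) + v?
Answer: -168207/88 ≈ -1911.4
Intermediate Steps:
g = -87/176 (g = 3*(29/(-88))/2 = 3*(29*(-1/88))/2 = (3/2)*(-29/88) = -87/176 ≈ -0.49432)
U(v) = v² + 5*v
f(u, L) = 25
-78*(f(-9, U(1)) + g) = -78*(25 - 87/176) = -78*4313/176 = -168207/88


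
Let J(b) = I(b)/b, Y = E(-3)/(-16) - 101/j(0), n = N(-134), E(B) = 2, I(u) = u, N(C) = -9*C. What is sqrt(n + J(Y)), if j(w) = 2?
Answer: sqrt(1207) ≈ 34.742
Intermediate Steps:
n = 1206 (n = -9*(-134) = 1206)
Y = -405/8 (Y = 2/(-16) - 101/2 = 2*(-1/16) - 101*1/2 = -1/8 - 101/2 = -405/8 ≈ -50.625)
J(b) = 1 (J(b) = b/b = 1)
sqrt(n + J(Y)) = sqrt(1206 + 1) = sqrt(1207)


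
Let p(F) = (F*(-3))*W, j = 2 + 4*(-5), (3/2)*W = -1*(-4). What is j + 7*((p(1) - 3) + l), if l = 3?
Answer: -74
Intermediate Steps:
W = 8/3 (W = 2*(-1*(-4))/3 = (⅔)*4 = 8/3 ≈ 2.6667)
j = -18 (j = 2 - 20 = -18)
p(F) = -8*F (p(F) = (F*(-3))*(8/3) = -3*F*(8/3) = -8*F)
j + 7*((p(1) - 3) + l) = -18 + 7*((-8*1 - 3) + 3) = -18 + 7*((-8 - 3) + 3) = -18 + 7*(-11 + 3) = -18 + 7*(-8) = -18 - 56 = -74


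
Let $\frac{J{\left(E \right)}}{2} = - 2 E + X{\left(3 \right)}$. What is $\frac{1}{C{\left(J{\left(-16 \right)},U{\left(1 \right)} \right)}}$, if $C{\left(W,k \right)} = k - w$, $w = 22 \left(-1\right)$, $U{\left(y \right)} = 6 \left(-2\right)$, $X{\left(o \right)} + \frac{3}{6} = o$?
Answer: $\frac{1}{10} \approx 0.1$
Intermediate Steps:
$X{\left(o \right)} = - \frac{1}{2} + o$
$U{\left(y \right)} = -12$
$w = -22$
$J{\left(E \right)} = 5 - 4 E$ ($J{\left(E \right)} = 2 \left(- 2 E + \left(- \frac{1}{2} + 3\right)\right) = 2 \left(- 2 E + \frac{5}{2}\right) = 2 \left(\frac{5}{2} - 2 E\right) = 5 - 4 E$)
$C{\left(W,k \right)} = 22 + k$ ($C{\left(W,k \right)} = k - -22 = k + 22 = 22 + k$)
$\frac{1}{C{\left(J{\left(-16 \right)},U{\left(1 \right)} \right)}} = \frac{1}{22 - 12} = \frac{1}{10}$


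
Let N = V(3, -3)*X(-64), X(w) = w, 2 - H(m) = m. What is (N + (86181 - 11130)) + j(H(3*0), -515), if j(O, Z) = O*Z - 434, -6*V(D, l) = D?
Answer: 73619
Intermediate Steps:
H(m) = 2 - m
V(D, l) = -D/6
j(O, Z) = -434 + O*Z
N = 32 (N = -⅙*3*(-64) = -½*(-64) = 32)
(N + (86181 - 11130)) + j(H(3*0), -515) = (32 + (86181 - 11130)) + (-434 + (2 - 3*0)*(-515)) = (32 + 75051) + (-434 + (2 - 1*0)*(-515)) = 75083 + (-434 + (2 + 0)*(-515)) = 75083 + (-434 + 2*(-515)) = 75083 + (-434 - 1030) = 75083 - 1464 = 73619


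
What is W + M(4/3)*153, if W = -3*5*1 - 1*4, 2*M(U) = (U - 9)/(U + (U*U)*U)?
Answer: -35471/200 ≈ -177.35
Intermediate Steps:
M(U) = (-9 + U)/(2*(U + U³)) (M(U) = ((U - 9)/(U + (U*U)*U))/2 = ((-9 + U)/(U + U²*U))/2 = ((-9 + U)/(U + U³))/2 = (-9 + U)/(2*(U + U³)))
W = -19 (W = -15*1 - 4 = -15 - 4 = -19)
W + M(4/3)*153 = -19 + ((-9 + 4/3)/(2*((4/3))*(1 + (4/3)²)))*153 = -19 + ((-9 + 4*(⅓))/(2*((4*(⅓)))*(1 + (4*(⅓))²)))*153 = -19 + ((-9 + 4/3)/(2*(4/3)*(1 + (4/3)²)))*153 = -19 + ((½)*(¾)*(-23/3)/(1 + 16/9))*153 = -19 + ((½)*(¾)*(-23/3)/(25/9))*153 = -19 + ((½)*(¾)*(9/25)*(-23/3))*153 = -19 - 207/200*153 = -19 - 31671/200 = -35471/200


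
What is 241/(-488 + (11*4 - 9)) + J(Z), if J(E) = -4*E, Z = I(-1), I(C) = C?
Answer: 1571/453 ≈ 3.4680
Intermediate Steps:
Z = -1
241/(-488 + (11*4 - 9)) + J(Z) = 241/(-488 + (11*4 - 9)) - 4*(-1) = 241/(-488 + (44 - 9)) + 4 = 241/(-488 + 35) + 4 = 241/(-453) + 4 = 241*(-1/453) + 4 = -241/453 + 4 = 1571/453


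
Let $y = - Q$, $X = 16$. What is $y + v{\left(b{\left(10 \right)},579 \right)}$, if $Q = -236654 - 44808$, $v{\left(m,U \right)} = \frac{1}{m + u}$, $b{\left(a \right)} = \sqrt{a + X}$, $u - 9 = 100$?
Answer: $\frac{3336732119}{11855} - \frac{\sqrt{26}}{11855} \approx 2.8146 \cdot 10^{5}$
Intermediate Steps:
$u = 109$ ($u = 9 + 100 = 109$)
$b{\left(a \right)} = \sqrt{16 + a}$ ($b{\left(a \right)} = \sqrt{a + 16} = \sqrt{16 + a}$)
$v{\left(m,U \right)} = \frac{1}{109 + m}$ ($v{\left(m,U \right)} = \frac{1}{m + 109} = \frac{1}{109 + m}$)
$Q = -281462$ ($Q = -236654 - 44808 = -281462$)
$y = 281462$ ($y = \left(-1\right) \left(-281462\right) = 281462$)
$y + v{\left(b{\left(10 \right)},579 \right)} = 281462 + \frac{1}{109 + \sqrt{16 + 10}} = 281462 + \frac{1}{109 + \sqrt{26}}$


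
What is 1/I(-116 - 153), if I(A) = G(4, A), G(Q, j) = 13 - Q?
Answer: 1/9 ≈ 0.11111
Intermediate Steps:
I(A) = 9 (I(A) = 13 - 1*4 = 13 - 4 = 9)
1/I(-116 - 153) = 1/9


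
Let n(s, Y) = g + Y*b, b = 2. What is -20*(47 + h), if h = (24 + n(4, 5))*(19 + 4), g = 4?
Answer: -18420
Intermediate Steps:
n(s, Y) = 4 + 2*Y (n(s, Y) = 4 + Y*2 = 4 + 2*Y)
h = 874 (h = (24 + (4 + 2*5))*(19 + 4) = (24 + (4 + 10))*23 = (24 + 14)*23 = 38*23 = 874)
-20*(47 + h) = -20*(47 + 874) = -20*921 = -18420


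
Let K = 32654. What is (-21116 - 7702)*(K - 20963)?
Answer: -336911238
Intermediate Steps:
(-21116 - 7702)*(K - 20963) = (-21116 - 7702)*(32654 - 20963) = -28818*11691 = -336911238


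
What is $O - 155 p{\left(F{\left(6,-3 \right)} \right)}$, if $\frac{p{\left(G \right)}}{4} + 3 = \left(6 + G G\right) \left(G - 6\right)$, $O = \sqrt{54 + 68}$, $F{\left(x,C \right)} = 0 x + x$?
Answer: $1860 + \sqrt{122} \approx 1871.0$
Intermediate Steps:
$F{\left(x,C \right)} = x$ ($F{\left(x,C \right)} = 0 + x = x$)
$O = \sqrt{122} \approx 11.045$
$p{\left(G \right)} = -12 + 4 \left(-6 + G\right) \left(6 + G^{2}\right)$ ($p{\left(G \right)} = -12 + 4 \left(6 + G G\right) \left(G - 6\right) = -12 + 4 \left(6 + G^{2}\right) \left(-6 + G\right) = -12 + 4 \left(-6 + G\right) \left(6 + G^{2}\right)$)
$O - 155 p{\left(F{\left(6,-3 \right)} \right)} = \sqrt{122} - 155 \left(-156 - 24 \cdot 6^{2} + 4 \cdot 6^{3} + 24 \cdot 6\right) = \sqrt{122} - 155 \left(-156 - 864 + 4 \cdot 216 + 144\right) = \sqrt{122} - 155 \left(-156 - 864 + 864 + 144\right) = \sqrt{122} - -1860 = \sqrt{122} + 1860 = 1860 + \sqrt{122}$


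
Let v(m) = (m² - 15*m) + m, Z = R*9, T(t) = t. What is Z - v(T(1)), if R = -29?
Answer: -248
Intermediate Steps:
Z = -261 (Z = -29*9 = -261)
v(m) = m² - 14*m
Z - v(T(1)) = -261 - (-14 + 1) = -261 - (-13) = -261 - 1*(-13) = -261 + 13 = -248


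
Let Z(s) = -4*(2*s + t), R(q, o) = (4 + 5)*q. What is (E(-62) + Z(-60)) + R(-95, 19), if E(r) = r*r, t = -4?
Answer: 3485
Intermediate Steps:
R(q, o) = 9*q
Z(s) = 16 - 8*s (Z(s) = -4*(2*s - 4) = -4*(-4 + 2*s) = 16 - 8*s)
E(r) = r**2
(E(-62) + Z(-60)) + R(-95, 19) = ((-62)**2 + (16 - 8*(-60))) + 9*(-95) = (3844 + (16 + 480)) - 855 = (3844 + 496) - 855 = 4340 - 855 = 3485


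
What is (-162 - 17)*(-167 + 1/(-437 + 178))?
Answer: 7742466/259 ≈ 29894.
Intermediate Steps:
(-162 - 17)*(-167 + 1/(-437 + 178)) = -179*(-167 + 1/(-259)) = -179*(-167 - 1/259) = -179*(-43254/259) = 7742466/259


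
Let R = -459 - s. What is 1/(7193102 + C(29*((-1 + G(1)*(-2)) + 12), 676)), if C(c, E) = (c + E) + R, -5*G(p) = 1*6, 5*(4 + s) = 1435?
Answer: 5/35967123 ≈ 1.3902e-7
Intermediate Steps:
s = 283 (s = -4 + (⅕)*1435 = -4 + 287 = 283)
G(p) = -6/5
R = -742 (R = -459 - 1*283 = -459 - 283 = -742)
C(c, E) = -742 + E + c (C(c, E) = (c + E) - 742 = (E + c) - 742 = -742 + E + c)
1/(7193102 + C(29*((-1 + G(1)*(-2)) + 12), 676)) = 1/(7193102 + (-742 + 676 + 29*((-1 - 6/5*(-2)) + 12))) = 1/(7193102 + (-742 + 676 + 29*((-1 + 12/5) + 12))) = 1/(7193102 + (-742 + 676 + 29*(7/5 + 12))) = 1/(7193102 + (-742 + 676 + 29*(67/5))) = 1/(7193102 + (-742 + 676 + 1943/5)) = 1/(7193102 + 1613/5) = 1/(35967123/5) = 5/35967123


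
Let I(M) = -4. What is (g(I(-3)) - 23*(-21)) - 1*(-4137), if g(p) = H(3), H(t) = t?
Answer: 4623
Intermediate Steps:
g(p) = 3
(g(I(-3)) - 23*(-21)) - 1*(-4137) = (3 - 23*(-21)) - 1*(-4137) = (3 + 483) + 4137 = 486 + 4137 = 4623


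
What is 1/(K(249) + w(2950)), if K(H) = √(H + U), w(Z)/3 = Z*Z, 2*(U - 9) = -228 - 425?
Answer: 52215000/1363203112500137 - I*√274/1363203112500137 ≈ 3.8303e-8 - 1.2143e-14*I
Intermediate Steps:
U = -635/2 (U = 9 + (-228 - 425)/2 = 9 + (½)*(-653) = 9 - 653/2 = -635/2 ≈ -317.50)
w(Z) = 3*Z² (w(Z) = 3*(Z*Z) = 3*Z²)
K(H) = √(-635/2 + H) (K(H) = √(H - 635/2) = √(-635/2 + H))
1/(K(249) + w(2950)) = 1/(√(-1270 + 4*249)/2 + 3*2950²) = 1/(√(-1270 + 996)/2 + 3*8702500) = 1/(√(-274)/2 + 26107500) = 1/((I*√274)/2 + 26107500) = 1/(I*√274/2 + 26107500) = 1/(26107500 + I*√274/2)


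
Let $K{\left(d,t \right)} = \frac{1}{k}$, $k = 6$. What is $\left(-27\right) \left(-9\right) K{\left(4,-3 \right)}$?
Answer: $\frac{81}{2} \approx 40.5$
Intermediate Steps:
$K{\left(d,t \right)} = \frac{1}{6}$
$\left(-27\right) \left(-9\right) K{\left(4,-3 \right)} = \left(-27\right) \left(-9\right) \frac{1}{6} = 243 \cdot \frac{1}{6} = \frac{81}{2}$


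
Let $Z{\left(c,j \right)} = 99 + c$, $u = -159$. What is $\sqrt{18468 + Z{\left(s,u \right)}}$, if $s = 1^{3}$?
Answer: $2 \sqrt{4642} \approx 136.26$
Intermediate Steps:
$s = 1$
$\sqrt{18468 + Z{\left(s,u \right)}} = \sqrt{18468 + \left(99 + 1\right)} = \sqrt{18468 + 100} = \sqrt{18568} = 2 \sqrt{4642}$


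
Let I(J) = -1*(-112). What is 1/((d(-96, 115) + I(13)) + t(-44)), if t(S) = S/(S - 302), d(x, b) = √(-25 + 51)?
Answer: 1677927/187752125 - 29929*√26/375504250 ≈ 0.0085305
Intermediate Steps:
d(x, b) = √26
I(J) = 112
t(S) = S/(-302 + S)
1/((d(-96, 115) + I(13)) + t(-44)) = 1/((√26 + 112) - 44/(-302 - 44)) = 1/((112 + √26) - 44/(-346)) = 1/((112 + √26) - 44*(-1/346)) = 1/((112 + √26) + 22/173) = 1/(19398/173 + √26)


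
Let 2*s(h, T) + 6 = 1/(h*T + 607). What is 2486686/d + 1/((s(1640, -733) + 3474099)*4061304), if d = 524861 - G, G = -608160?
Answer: 42155741955025331205408413/19207628508634871214735540 ≈ 2.1947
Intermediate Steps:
s(h, T) = -3 + 1/(2*(607 + T*h)) (s(h, T) = -3 + 1/(2*(h*T + 607)) = -3 + 1/(2*(T*h + 607)) = -3 + 1/(2*(607 + T*h)))
d = 1133021 (d = 524861 - 1*(-608160) = 524861 + 608160 = 1133021)
2486686/d + 1/((s(1640, -733) + 3474099)*4061304) = 2486686/1133021 + 1/(((-3641 - 6*(-733)*1640)/(2*(607 - 733*1640)) + 3474099)*4061304) = 2486686*(1/1133021) + (1/4061304)/((-3641 + 7212720)/(2*(607 - 1202120)) + 3474099) = 2486686/1133021 + (1/4061304)/((½)*7209079/(-1201513) + 3474099) = 2486686/1133021 + (1/4061304)/((½)*(-1/1201513)*7209079 + 3474099) = 2486686/1133021 + (1/4061304)/(-7209079/2403026 + 3474099) = 2486686/1133021 + (1/4061304)/(8348343014495/2403026) = 2486686/1133021 + (2403026/8348343014495)*(1/4061304) = 2486686/1133021 + 1201513/16952579439070300740 = 42155741955025331205408413/19207628508634871214735540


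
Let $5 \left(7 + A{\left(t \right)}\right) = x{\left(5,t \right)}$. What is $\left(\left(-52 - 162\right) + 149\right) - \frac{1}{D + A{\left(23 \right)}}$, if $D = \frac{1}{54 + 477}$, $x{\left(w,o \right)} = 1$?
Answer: $- \frac{1170530}{18049} \approx -64.853$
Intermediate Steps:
$A{\left(t \right)} = - \frac{34}{5}$ ($A{\left(t \right)} = -7 + \frac{1}{5} \cdot 1 = -7 + \frac{1}{5} = - \frac{34}{5}$)
$D = \frac{1}{531} \approx 0.0018832$
$\left(\left(-52 - 162\right) + 149\right) - \frac{1}{D + A{\left(23 \right)}} = \left(\left(-52 - 162\right) + 149\right) - \frac{1}{\frac{1}{531} - \frac{34}{5}} = \left(-214 + 149\right) - \frac{1}{- \frac{18049}{2655}} = -65 - - \frac{2655}{18049} = -65 + \frac{2655}{18049} = - \frac{1170530}{18049}$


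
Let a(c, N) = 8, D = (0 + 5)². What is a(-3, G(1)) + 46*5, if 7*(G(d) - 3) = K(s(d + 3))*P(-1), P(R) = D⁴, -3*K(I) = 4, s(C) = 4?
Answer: 238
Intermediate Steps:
K(I) = -4/3 (K(I) = -⅓*4 = -4/3)
D = 25 (D = 5² = 25)
P(R) = 390625 (P(R) = 25⁴ = 390625)
G(d) = -1562437/21 (G(d) = 3 + (-4/3*390625)/7 = 3 + (⅐)*(-1562500/3) = 3 - 1562500/21 = -1562437/21)
a(-3, G(1)) + 46*5 = 8 + 46*5 = 8 + 230 = 238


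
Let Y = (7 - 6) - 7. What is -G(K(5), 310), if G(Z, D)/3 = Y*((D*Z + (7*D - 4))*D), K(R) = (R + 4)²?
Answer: 152200080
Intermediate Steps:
K(R) = (4 + R)²
Y = -6 (Y = 1 - 7 = -6)
G(Z, D) = -18*D*(-4 + 7*D + D*Z) (G(Z, D) = 3*(-6*(D*Z + (7*D - 4))*D) = 3*(-6*(D*Z + (-4 + 7*D))*D) = 3*(-6*(-4 + 7*D + D*Z)*D) = 3*(-6*D*(-4 + 7*D + D*Z)) = -18*D*(-4 + 7*D + D*Z))
-G(K(5), 310) = -18*310*(4 - 7*310 - 1*310*(4 + 5)²) = -18*310*(4 - 2170 - 1*310*9²) = -18*310*(4 - 2170 - 1*310*81) = -18*310*(4 - 2170 - 25110) = -18*310*(-27276) = -1*(-152200080) = 152200080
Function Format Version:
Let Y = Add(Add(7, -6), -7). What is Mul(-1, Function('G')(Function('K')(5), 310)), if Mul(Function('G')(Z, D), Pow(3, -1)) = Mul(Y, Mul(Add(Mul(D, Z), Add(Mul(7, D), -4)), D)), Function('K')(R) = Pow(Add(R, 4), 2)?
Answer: 152200080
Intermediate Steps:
Function('K')(R) = Pow(Add(4, R), 2)
Y = -6 (Y = Add(1, -7) = -6)
Function('G')(Z, D) = Mul(-18, D, Add(-4, Mul(7, D), Mul(D, Z))) (Function('G')(Z, D) = Mul(3, Mul(-6, Mul(Add(Mul(D, Z), Add(Mul(7, D), -4)), D))) = Mul(3, Mul(-6, Mul(Add(Mul(D, Z), Add(-4, Mul(7, D))), D))) = Mul(3, Mul(-6, Mul(Add(-4, Mul(7, D), Mul(D, Z)), D))) = Mul(3, Mul(-6, Mul(D, Add(-4, Mul(7, D), Mul(D, Z))))) = Mul(3, Mul(-6, D, Add(-4, Mul(7, D), Mul(D, Z)))) = Mul(-18, D, Add(-4, Mul(7, D), Mul(D, Z))))
Mul(-1, Function('G')(Function('K')(5), 310)) = Mul(-1, Mul(18, 310, Add(4, Mul(-7, 310), Mul(-1, 310, Pow(Add(4, 5), 2))))) = Mul(-1, Mul(18, 310, Add(4, -2170, Mul(-1, 310, Pow(9, 2))))) = Mul(-1, Mul(18, 310, Add(4, -2170, Mul(-1, 310, 81)))) = Mul(-1, Mul(18, 310, Add(4, -2170, -25110))) = Mul(-1, Mul(18, 310, -27276)) = Mul(-1, -152200080) = 152200080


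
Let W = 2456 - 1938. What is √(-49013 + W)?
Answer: I*√48495 ≈ 220.22*I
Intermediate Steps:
W = 518
√(-49013 + W) = √(-49013 + 518) = √(-48495) = I*√48495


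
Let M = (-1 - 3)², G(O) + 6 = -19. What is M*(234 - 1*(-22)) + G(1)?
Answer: 4071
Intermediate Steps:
G(O) = -25 (G(O) = -6 - 19 = -25)
M = 16 (M = (-4)² = 16)
M*(234 - 1*(-22)) + G(1) = 16*(234 - 1*(-22)) - 25 = 16*(234 + 22) - 25 = 16*256 - 25 = 4096 - 25 = 4071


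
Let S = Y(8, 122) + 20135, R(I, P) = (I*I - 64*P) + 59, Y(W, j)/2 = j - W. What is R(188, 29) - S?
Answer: 13184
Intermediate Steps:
Y(W, j) = -2*W + 2*j (Y(W, j) = 2*(j - W) = -2*W + 2*j)
R(I, P) = 59 + I**2 - 64*P (R(I, P) = (I**2 - 64*P) + 59 = 59 + I**2 - 64*P)
S = 20363 (S = (-2*8 + 2*122) + 20135 = (-16 + 244) + 20135 = 228 + 20135 = 20363)
R(188, 29) - S = (59 + 188**2 - 64*29) - 1*20363 = (59 + 35344 - 1856) - 20363 = 33547 - 20363 = 13184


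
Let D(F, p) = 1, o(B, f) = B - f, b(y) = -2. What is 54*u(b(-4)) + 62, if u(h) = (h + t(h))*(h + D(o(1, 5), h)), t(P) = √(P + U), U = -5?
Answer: 170 - 54*I*√7 ≈ 170.0 - 142.87*I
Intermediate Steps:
t(P) = √(-5 + P) (t(P) = √(P - 5) = √(-5 + P))
u(h) = (1 + h)*(h + √(-5 + h)) (u(h) = (h + √(-5 + h))*(h + 1) = (h + √(-5 + h))*(1 + h) = (1 + h)*(h + √(-5 + h)))
54*u(b(-4)) + 62 = 54*(-2 + (-2)² + √(-5 - 2) - 2*√(-5 - 2)) + 62 = 54*(-2 + 4 + √(-7) - 2*I*√7) + 62 = 54*(-2 + 4 + I*√7 - 2*I*√7) + 62 = 54*(2 - I*√7) + 62 = (108 - 54*I*√7) + 62 = 170 - 54*I*√7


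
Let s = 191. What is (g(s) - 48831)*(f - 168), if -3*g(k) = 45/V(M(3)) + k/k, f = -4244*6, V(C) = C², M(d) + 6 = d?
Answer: 1251687456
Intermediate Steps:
M(d) = -6 + d
f = -25464
g(k) = -2 (g(k) = -(45/((-6 + 3)²) + k/k)/3 = -(45/((-3)²) + 1)/3 = -(45/9 + 1)/3 = -(45*(⅑) + 1)/3 = -(5 + 1)/3 = -⅓*6 = -2)
(g(s) - 48831)*(f - 168) = (-2 - 48831)*(-25464 - 168) = -48833*(-25632) = 1251687456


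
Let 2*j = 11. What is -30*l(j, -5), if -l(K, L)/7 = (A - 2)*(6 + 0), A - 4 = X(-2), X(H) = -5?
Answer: -3780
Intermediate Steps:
j = 11/2 (j = (½)*11 = 11/2 ≈ 5.5000)
A = -1 (A = 4 - 5 = -1)
l(K, L) = 126 (l(K, L) = -7*(-1 - 2)*(6 + 0) = -(-21)*6 = -7*(-18) = 126)
-30*l(j, -5) = -30*126 = -3780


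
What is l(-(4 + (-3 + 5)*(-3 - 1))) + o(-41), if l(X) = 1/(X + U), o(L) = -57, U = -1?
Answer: -170/3 ≈ -56.667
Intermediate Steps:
l(X) = 1/(-1 + X) (l(X) = 1/(X - 1) = 1/(-1 + X))
l(-(4 + (-3 + 5)*(-3 - 1))) + o(-41) = 1/(-1 - (4 + (-3 + 5)*(-3 - 1))) - 57 = 1/(-1 - (4 + 2*(-4))) - 57 = 1/(-1 - (4 - 8)) - 57 = 1/(-1 - 1*(-4)) - 57 = 1/(-1 + 4) - 57 = 1/3 - 57 = ⅓ - 57 = -170/3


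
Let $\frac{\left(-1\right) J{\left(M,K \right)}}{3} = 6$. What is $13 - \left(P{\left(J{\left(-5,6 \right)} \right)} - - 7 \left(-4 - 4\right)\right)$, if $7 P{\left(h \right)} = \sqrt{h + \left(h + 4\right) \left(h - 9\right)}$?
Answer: $69 - \frac{6 \sqrt{10}}{7} \approx 66.289$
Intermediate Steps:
$J{\left(M,K \right)} = -18$ ($J{\left(M,K \right)} = \left(-3\right) 6 = -18$)
$P{\left(h \right)} = \frac{\sqrt{h + \left(-9 + h\right) \left(4 + h\right)}}{7}$ ($P{\left(h \right)} = \frac{\sqrt{h + \left(h + 4\right) \left(h - 9\right)}}{7} = \frac{\sqrt{h + \left(4 + h\right) \left(-9 + h\right)}}{7} = \frac{\sqrt{h + \left(-9 + h\right) \left(4 + h\right)}}{7}$)
$13 - \left(P{\left(J{\left(-5,6 \right)} \right)} - - 7 \left(-4 - 4\right)\right) = 13 - \left(\frac{\sqrt{-36 + \left(-18\right)^{2} - -72}}{7} - - 7 \left(-4 - 4\right)\right) = 13 - \left(\frac{\sqrt{-36 + 324 + 72}}{7} - \left(-7\right) \left(-8\right)\right) = 13 - \left(\frac{\sqrt{360}}{7} - 56\right) = 13 - \left(\frac{6 \sqrt{10}}{7} - 56\right) = 13 - \left(-56 + \frac{6 \sqrt{10}}{7}\right) = 13 + \left(56 - \frac{6 \sqrt{10}}{7}\right) = 69 - \frac{6 \sqrt{10}}{7}$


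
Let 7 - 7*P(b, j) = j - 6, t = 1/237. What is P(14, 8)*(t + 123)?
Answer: 145760/1659 ≈ 87.860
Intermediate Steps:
t = 1/237 ≈ 0.0042194
P(b, j) = 13/7 - j/7 (P(b, j) = 1 - (j - 6)/7 = 1 - (-6 + j)/7 = 1 + (6/7 - j/7) = 13/7 - j/7)
P(14, 8)*(t + 123) = (13/7 - ⅐*8)*(1/237 + 123) = (13/7 - 8/7)*(29152/237) = (5/7)*(29152/237) = 145760/1659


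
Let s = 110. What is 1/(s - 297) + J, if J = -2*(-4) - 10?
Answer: -375/187 ≈ -2.0053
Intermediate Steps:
J = -2 (J = 8 - 10 = -2)
1/(s - 297) + J = 1/(110 - 297) - 2 = 1/(-187) - 2 = -1/187 - 2 = -375/187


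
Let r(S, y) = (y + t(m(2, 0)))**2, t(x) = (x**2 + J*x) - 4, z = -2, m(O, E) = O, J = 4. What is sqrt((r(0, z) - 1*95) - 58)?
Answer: 3*I*sqrt(13) ≈ 10.817*I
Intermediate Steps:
t(x) = -4 + x**2 + 4*x (t(x) = (x**2 + 4*x) - 4 = -4 + x**2 + 4*x)
r(S, y) = (8 + y)**2 (r(S, y) = (y + (-4 + 2**2 + 4*2))**2 = (y + (-4 + 4 + 8))**2 = (y + 8)**2 = (8 + y)**2)
sqrt((r(0, z) - 1*95) - 58) = sqrt(((8 - 2)**2 - 1*95) - 58) = sqrt((6**2 - 95) - 58) = sqrt((36 - 95) - 58) = sqrt(-59 - 58) = sqrt(-117) = 3*I*sqrt(13)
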